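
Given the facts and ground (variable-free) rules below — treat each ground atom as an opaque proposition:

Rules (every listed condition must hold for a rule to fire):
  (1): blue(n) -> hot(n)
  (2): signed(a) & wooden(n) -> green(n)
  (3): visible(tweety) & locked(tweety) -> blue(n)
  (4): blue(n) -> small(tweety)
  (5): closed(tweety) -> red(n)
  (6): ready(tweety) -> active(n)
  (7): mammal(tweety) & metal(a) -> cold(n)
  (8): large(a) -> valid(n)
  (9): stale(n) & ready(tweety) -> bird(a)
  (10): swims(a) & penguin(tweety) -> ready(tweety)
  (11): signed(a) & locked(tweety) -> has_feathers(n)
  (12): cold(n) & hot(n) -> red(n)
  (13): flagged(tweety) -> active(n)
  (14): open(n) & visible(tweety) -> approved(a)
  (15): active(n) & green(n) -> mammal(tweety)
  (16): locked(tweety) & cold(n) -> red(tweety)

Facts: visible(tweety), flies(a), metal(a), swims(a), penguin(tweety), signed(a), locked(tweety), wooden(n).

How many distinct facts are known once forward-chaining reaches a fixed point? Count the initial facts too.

Round 1: (2) [signed(a) & wooden(n) -> green(n)]; (3) [visible(tweety) & locked(tweety) -> blue(n)]; (10) [swims(a) & penguin(tweety) -> ready(tweety)]; (11) [signed(a) & locked(tweety) -> has_feathers(n)]. Adds green(n), blue(n), ready(tweety), has_feathers(n).
Round 2: (1) [blue(n) -> hot(n)]; (4) [blue(n) -> small(tweety)]; (6) [ready(tweety) -> active(n)]. Adds hot(n), small(tweety), active(n).
Round 3: (15) [active(n) & green(n) -> mammal(tweety)]. Adds mammal(tweety).
Round 4: (7) [mammal(tweety) & metal(a) -> cold(n)]. Adds cold(n).
Round 5: (12) [cold(n) & hot(n) -> red(n)]; (16) [locked(tweety) & cold(n) -> red(tweety)]. Adds red(n), red(tweety).
Closure: {active(n), blue(n), cold(n), flies(a), green(n), has_feathers(n), hot(n), locked(tweety), mammal(tweety), metal(a), penguin(tweety), ready(tweety), red(n), red(tweety), signed(a), small(tweety), swims(a), visible(tweety), wooden(n)} — 19 facts.

19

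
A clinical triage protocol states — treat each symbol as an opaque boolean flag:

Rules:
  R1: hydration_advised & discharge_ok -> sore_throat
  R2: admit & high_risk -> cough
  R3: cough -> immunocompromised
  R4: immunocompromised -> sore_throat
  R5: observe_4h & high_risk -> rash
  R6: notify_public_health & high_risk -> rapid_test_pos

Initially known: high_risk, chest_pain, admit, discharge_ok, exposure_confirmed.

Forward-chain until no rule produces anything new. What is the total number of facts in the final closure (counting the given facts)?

8

Round 1: R2 [admit & high_risk -> cough]. New: cough.
Round 2: R3 [cough -> immunocompromised]. New: immunocompromised.
Round 3: R4 [immunocompromised -> sore_throat]. New: sore_throat.
Closure: {admit, chest_pain, cough, discharge_ok, exposure_confirmed, high_risk, immunocompromised, sore_throat} — 8 facts.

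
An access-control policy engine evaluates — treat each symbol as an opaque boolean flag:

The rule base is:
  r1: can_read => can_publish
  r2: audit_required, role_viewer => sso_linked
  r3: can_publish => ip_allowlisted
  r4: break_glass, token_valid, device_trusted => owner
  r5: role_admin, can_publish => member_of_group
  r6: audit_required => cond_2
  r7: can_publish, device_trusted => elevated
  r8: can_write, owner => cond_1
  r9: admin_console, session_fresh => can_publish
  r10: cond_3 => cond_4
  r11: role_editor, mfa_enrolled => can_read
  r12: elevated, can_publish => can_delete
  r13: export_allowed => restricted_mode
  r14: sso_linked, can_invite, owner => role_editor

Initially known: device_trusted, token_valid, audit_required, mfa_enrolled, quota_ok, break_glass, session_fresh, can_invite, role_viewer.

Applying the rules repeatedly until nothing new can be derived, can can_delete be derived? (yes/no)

Round 1 fires r2, r4, r6, giving sso_linked, owner, cond_2.
Round 2 fires r14, giving role_editor.
Round 3 fires r11, giving can_read.
Round 4 fires r1, giving can_publish.
Round 5 fires r3, r7, giving ip_allowlisted, elevated.
Round 6 fires r12, giving can_delete.
can_delete appears in round 6, so it is derivable.

yes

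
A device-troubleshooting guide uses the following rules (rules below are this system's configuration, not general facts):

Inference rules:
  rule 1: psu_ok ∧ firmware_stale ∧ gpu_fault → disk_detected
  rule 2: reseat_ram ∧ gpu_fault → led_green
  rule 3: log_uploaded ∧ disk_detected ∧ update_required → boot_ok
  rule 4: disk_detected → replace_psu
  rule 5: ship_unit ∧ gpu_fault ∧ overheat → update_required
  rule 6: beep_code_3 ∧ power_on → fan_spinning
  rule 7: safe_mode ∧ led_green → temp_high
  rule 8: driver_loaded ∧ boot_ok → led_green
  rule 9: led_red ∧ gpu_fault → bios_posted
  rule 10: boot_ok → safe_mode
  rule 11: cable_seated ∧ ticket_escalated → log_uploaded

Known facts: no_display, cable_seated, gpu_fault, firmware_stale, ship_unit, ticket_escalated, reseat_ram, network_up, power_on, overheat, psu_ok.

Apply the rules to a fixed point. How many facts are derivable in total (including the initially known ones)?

Round 1: rule 1 [psu_ok ∧ firmware_stale ∧ gpu_fault → disk_detected]; rule 2 [reseat_ram ∧ gpu_fault → led_green]; rule 5 [ship_unit ∧ gpu_fault ∧ overheat → update_required]; rule 11 [cable_seated ∧ ticket_escalated → log_uploaded]. New: disk_detected, led_green, update_required, log_uploaded.
Round 2: rule 3 [log_uploaded ∧ disk_detected ∧ update_required → boot_ok]; rule 4 [disk_detected → replace_psu]. New: boot_ok, replace_psu.
Round 3: rule 10 [boot_ok → safe_mode]. New: safe_mode.
Round 4: rule 7 [safe_mode ∧ led_green → temp_high]. New: temp_high.
Closure: {boot_ok, cable_seated, disk_detected, firmware_stale, gpu_fault, led_green, log_uploaded, network_up, no_display, overheat, power_on, psu_ok, replace_psu, reseat_ram, safe_mode, ship_unit, temp_high, ticket_escalated, update_required} — 19 facts.

19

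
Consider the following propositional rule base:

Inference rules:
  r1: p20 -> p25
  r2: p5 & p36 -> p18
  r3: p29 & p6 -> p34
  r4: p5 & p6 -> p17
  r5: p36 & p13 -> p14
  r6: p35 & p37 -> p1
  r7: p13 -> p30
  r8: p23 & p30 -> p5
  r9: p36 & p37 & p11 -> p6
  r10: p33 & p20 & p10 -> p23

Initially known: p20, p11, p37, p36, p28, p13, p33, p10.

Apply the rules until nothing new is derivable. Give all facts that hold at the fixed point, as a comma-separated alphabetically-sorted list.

Round 1 fires r1, r5, r7, r9, r10, giving p25, p14, p30, p6, p23.
Round 2 fires r8, giving p5.
Round 3 fires r2, r4, giving p18, p17.

p10, p11, p13, p14, p17, p18, p20, p23, p25, p28, p30, p33, p36, p37, p5, p6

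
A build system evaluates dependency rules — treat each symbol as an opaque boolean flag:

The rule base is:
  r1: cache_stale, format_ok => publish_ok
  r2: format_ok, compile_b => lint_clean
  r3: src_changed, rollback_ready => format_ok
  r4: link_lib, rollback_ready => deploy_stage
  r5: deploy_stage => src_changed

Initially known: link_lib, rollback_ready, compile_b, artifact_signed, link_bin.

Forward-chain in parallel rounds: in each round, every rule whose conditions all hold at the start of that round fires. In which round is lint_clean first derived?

4

Round 1: r4 [link_lib, rollback_ready => deploy_stage]. New: deploy_stage.
Round 2: r5 [deploy_stage => src_changed]. New: src_changed.
Round 3: r3 [src_changed, rollback_ready => format_ok]. New: format_ok.
Round 4: r2 [format_ok, compile_b => lint_clean]. New: lint_clean.
lint_clean first appears in round 4.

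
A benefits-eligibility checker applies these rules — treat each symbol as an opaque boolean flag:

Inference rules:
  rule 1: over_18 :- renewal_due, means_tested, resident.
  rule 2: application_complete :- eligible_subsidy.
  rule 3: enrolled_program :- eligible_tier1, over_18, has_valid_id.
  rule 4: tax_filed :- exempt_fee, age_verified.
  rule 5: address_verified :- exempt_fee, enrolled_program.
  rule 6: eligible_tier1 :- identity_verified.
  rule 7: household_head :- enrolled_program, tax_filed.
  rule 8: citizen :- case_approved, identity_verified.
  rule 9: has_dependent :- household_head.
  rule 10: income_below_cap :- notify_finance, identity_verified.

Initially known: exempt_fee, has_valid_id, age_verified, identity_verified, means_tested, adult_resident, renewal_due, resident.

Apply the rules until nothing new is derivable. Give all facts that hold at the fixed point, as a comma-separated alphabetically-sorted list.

[1] rule 1 [over_18 :- renewal_due, means_tested, resident.]; rule 4 [tax_filed :- exempt_fee, age_verified.]; rule 6 [eligible_tier1 :- identity_verified.]. ⇒ new: over_18, tax_filed, eligible_tier1.
[2] rule 3 [enrolled_program :- eligible_tier1, over_18, has_valid_id.]. ⇒ new: enrolled_program.
[3] rule 5 [address_verified :- exempt_fee, enrolled_program.]; rule 7 [household_head :- enrolled_program, tax_filed.]. ⇒ new: address_verified, household_head.
[4] rule 9 [has_dependent :- household_head.]. ⇒ new: has_dependent.

address_verified, adult_resident, age_verified, eligible_tier1, enrolled_program, exempt_fee, has_dependent, has_valid_id, household_head, identity_verified, means_tested, over_18, renewal_due, resident, tax_filed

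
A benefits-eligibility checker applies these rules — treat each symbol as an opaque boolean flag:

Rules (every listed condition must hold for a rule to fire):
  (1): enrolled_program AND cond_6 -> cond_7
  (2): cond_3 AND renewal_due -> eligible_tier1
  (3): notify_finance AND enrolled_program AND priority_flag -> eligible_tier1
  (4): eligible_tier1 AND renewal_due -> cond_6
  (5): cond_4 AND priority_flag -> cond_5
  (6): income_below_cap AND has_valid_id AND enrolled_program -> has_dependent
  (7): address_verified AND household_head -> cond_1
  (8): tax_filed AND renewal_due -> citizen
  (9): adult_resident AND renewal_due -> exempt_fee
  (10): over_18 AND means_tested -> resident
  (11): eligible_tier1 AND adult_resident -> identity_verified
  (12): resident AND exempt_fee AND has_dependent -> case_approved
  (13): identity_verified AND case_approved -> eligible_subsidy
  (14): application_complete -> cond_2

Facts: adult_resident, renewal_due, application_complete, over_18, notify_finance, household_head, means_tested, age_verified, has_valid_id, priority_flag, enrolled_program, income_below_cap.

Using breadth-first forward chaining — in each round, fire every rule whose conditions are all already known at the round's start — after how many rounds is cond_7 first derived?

Round 1: (3) [notify_finance AND enrolled_program AND priority_flag -> eligible_tier1]; (6) [income_below_cap AND has_valid_id AND enrolled_program -> has_dependent]; (9) [adult_resident AND renewal_due -> exempt_fee]; (10) [over_18 AND means_tested -> resident]; (14) [application_complete -> cond_2]. New: eligible_tier1, has_dependent, exempt_fee, resident, cond_2.
Round 2: (4) [eligible_tier1 AND renewal_due -> cond_6]; (11) [eligible_tier1 AND adult_resident -> identity_verified]; (12) [resident AND exempt_fee AND has_dependent -> case_approved]. New: cond_6, identity_verified, case_approved.
Round 3: (1) [enrolled_program AND cond_6 -> cond_7]; (13) [identity_verified AND case_approved -> eligible_subsidy]. New: cond_7, eligible_subsidy.
cond_7 first appears in round 3.

3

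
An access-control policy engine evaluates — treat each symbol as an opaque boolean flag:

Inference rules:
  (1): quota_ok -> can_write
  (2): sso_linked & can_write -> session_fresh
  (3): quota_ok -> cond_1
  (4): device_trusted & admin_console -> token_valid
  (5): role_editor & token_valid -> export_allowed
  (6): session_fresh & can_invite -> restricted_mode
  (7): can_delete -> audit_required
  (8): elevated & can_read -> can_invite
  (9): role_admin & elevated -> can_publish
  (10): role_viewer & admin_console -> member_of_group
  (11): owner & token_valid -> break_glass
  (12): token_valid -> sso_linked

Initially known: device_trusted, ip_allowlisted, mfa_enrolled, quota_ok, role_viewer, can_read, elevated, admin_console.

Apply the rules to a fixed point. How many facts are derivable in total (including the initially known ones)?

Round 1: (1) [quota_ok -> can_write]; (3) [quota_ok -> cond_1]; (4) [device_trusted & admin_console -> token_valid]; (8) [elevated & can_read -> can_invite]; (10) [role_viewer & admin_console -> member_of_group]. New: can_write, cond_1, token_valid, can_invite, member_of_group.
Round 2: (12) [token_valid -> sso_linked]. New: sso_linked.
Round 3: (2) [sso_linked & can_write -> session_fresh]. New: session_fresh.
Round 4: (6) [session_fresh & can_invite -> restricted_mode]. New: restricted_mode.
Closure: {admin_console, can_invite, can_read, can_write, cond_1, device_trusted, elevated, ip_allowlisted, member_of_group, mfa_enrolled, quota_ok, restricted_mode, role_viewer, session_fresh, sso_linked, token_valid} — 16 facts.

16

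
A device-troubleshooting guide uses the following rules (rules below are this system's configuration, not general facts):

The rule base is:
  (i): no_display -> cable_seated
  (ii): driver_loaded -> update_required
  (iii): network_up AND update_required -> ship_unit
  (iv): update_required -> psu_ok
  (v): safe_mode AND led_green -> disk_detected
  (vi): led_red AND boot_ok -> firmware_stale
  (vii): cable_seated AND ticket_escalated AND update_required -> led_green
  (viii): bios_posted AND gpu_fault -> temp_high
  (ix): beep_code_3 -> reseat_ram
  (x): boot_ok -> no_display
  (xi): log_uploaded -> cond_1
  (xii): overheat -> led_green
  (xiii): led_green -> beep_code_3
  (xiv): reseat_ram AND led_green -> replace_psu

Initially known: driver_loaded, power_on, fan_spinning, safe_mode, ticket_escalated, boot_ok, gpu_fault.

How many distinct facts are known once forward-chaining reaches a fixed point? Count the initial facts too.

16

Round 1: (ii) [driver_loaded -> update_required]; (x) [boot_ok -> no_display]. Adds update_required, no_display.
Round 2: (i) [no_display -> cable_seated]; (iv) [update_required -> psu_ok]. Adds cable_seated, psu_ok.
Round 3: (vii) [cable_seated AND ticket_escalated AND update_required -> led_green]. Adds led_green.
Round 4: (v) [safe_mode AND led_green -> disk_detected]; (xiii) [led_green -> beep_code_3]. Adds disk_detected, beep_code_3.
Round 5: (ix) [beep_code_3 -> reseat_ram]. Adds reseat_ram.
Round 6: (xiv) [reseat_ram AND led_green -> replace_psu]. Adds replace_psu.
Closure: {beep_code_3, boot_ok, cable_seated, disk_detected, driver_loaded, fan_spinning, gpu_fault, led_green, no_display, power_on, psu_ok, replace_psu, reseat_ram, safe_mode, ticket_escalated, update_required} — 16 facts.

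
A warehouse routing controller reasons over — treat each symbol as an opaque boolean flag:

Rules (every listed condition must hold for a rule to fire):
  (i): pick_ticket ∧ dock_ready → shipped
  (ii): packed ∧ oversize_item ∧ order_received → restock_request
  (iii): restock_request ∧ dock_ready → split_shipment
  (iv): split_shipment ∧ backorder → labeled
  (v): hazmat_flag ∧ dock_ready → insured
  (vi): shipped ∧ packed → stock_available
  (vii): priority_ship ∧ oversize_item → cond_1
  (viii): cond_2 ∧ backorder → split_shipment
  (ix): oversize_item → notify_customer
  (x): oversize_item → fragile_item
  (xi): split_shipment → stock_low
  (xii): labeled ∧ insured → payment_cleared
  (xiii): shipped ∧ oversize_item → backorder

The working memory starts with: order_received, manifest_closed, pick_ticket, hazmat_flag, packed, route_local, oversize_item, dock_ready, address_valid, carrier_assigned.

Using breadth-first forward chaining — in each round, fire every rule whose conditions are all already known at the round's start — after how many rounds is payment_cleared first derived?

[1] (i) [pick_ticket ∧ dock_ready → shipped]; (ii) [packed ∧ oversize_item ∧ order_received → restock_request]; (v) [hazmat_flag ∧ dock_ready → insured]; (ix) [oversize_item → notify_customer]; (x) [oversize_item → fragile_item]. ⇒ new: shipped, restock_request, insured, notify_customer, fragile_item.
[2] (iii) [restock_request ∧ dock_ready → split_shipment]; (vi) [shipped ∧ packed → stock_available]; (xiii) [shipped ∧ oversize_item → backorder]. ⇒ new: split_shipment, stock_available, backorder.
[3] (iv) [split_shipment ∧ backorder → labeled]; (xi) [split_shipment → stock_low]. ⇒ new: labeled, stock_low.
[4] (xii) [labeled ∧ insured → payment_cleared]. ⇒ new: payment_cleared.
payment_cleared first appears in round 4.

4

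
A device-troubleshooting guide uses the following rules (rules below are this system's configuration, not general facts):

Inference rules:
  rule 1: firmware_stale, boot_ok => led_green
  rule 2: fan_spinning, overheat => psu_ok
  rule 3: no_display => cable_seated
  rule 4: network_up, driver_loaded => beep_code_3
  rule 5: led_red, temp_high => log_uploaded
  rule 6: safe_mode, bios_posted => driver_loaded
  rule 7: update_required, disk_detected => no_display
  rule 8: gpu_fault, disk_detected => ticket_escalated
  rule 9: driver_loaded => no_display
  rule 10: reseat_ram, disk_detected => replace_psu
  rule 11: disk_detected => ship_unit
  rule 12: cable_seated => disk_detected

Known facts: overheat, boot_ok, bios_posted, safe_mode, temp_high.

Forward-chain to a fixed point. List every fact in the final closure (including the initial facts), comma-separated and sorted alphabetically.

Round 1 — rule 6, derive driver_loaded.
Round 2 — rule 9, derive no_display.
Round 3 — rule 3, derive cable_seated.
Round 4 — rule 12, derive disk_detected.
Round 5 — rule 11, derive ship_unit.

bios_posted, boot_ok, cable_seated, disk_detected, driver_loaded, no_display, overheat, safe_mode, ship_unit, temp_high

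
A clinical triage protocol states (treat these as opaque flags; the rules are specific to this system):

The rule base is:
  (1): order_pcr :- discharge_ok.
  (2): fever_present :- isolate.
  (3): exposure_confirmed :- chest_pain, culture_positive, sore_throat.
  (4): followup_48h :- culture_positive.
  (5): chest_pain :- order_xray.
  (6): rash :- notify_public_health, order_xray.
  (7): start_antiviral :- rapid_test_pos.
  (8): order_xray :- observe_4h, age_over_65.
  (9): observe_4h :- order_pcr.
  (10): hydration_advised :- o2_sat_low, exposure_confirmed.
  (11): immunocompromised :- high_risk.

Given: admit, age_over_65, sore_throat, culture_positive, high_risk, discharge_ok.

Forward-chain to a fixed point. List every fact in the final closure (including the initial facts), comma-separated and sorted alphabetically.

Round 1: (1) [order_pcr :- discharge_ok.]; (4) [followup_48h :- culture_positive.]; (11) [immunocompromised :- high_risk.]. New: order_pcr, followup_48h, immunocompromised.
Round 2: (9) [observe_4h :- order_pcr.]. New: observe_4h.
Round 3: (8) [order_xray :- observe_4h, age_over_65.]. New: order_xray.
Round 4: (5) [chest_pain :- order_xray.]. New: chest_pain.
Round 5: (3) [exposure_confirmed :- chest_pain, culture_positive, sore_throat.]. New: exposure_confirmed.

admit, age_over_65, chest_pain, culture_positive, discharge_ok, exposure_confirmed, followup_48h, high_risk, immunocompromised, observe_4h, order_pcr, order_xray, sore_throat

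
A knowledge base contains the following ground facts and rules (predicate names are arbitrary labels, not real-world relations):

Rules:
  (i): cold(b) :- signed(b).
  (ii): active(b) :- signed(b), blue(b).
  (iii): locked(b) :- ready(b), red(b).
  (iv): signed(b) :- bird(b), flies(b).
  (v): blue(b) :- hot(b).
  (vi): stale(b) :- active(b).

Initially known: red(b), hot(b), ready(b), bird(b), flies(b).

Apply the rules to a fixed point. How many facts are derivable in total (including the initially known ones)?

11

Round 1: (iii) [locked(b) :- ready(b), red(b).]; (iv) [signed(b) :- bird(b), flies(b).]; (v) [blue(b) :- hot(b).]. Adds locked(b), signed(b), blue(b).
Round 2: (i) [cold(b) :- signed(b).]; (ii) [active(b) :- signed(b), blue(b).]. Adds cold(b), active(b).
Round 3: (vi) [stale(b) :- active(b).]. Adds stale(b).
Closure: {active(b), bird(b), blue(b), cold(b), flies(b), hot(b), locked(b), ready(b), red(b), signed(b), stale(b)} — 11 facts.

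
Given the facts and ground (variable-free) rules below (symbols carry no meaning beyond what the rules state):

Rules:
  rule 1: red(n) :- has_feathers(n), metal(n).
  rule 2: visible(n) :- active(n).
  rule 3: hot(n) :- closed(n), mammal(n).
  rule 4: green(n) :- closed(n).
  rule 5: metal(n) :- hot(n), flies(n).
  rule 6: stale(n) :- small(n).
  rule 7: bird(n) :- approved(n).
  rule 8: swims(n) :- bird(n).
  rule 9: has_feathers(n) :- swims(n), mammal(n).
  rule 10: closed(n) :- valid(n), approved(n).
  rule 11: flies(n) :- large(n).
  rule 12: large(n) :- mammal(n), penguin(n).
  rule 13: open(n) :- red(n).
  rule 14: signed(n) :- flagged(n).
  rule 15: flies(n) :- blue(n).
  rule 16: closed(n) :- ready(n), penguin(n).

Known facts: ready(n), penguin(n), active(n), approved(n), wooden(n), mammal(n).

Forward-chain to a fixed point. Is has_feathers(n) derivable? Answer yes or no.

Round 1 fires rule 2, rule 7, rule 12, rule 16, giving visible(n), bird(n), large(n), closed(n).
Round 2 fires rule 3, rule 4, rule 8, rule 11, giving hot(n), green(n), swims(n), flies(n).
Round 3 fires rule 5, rule 9, giving metal(n), has_feathers(n).
Round 4 fires rule 1, giving red(n).
Round 5 fires rule 13, giving open(n).
has_feathers(n) appears in round 3, so it is derivable.

yes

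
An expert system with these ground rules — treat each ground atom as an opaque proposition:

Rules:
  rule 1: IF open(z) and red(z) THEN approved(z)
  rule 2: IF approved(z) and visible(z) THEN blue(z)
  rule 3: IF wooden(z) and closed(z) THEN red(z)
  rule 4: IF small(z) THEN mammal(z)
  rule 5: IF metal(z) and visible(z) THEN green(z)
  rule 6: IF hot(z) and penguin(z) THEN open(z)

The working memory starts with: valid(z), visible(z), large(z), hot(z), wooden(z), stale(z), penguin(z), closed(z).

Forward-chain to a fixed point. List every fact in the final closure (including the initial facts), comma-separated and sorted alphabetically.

approved(z), blue(z), closed(z), hot(z), large(z), open(z), penguin(z), red(z), stale(z), valid(z), visible(z), wooden(z)

Round 1: rule 3 [IF wooden(z) and closed(z) THEN red(z)]; rule 6 [IF hot(z) and penguin(z) THEN open(z)]. Adds red(z), open(z).
Round 2: rule 1 [IF open(z) and red(z) THEN approved(z)]. Adds approved(z).
Round 3: rule 2 [IF approved(z) and visible(z) THEN blue(z)]. Adds blue(z).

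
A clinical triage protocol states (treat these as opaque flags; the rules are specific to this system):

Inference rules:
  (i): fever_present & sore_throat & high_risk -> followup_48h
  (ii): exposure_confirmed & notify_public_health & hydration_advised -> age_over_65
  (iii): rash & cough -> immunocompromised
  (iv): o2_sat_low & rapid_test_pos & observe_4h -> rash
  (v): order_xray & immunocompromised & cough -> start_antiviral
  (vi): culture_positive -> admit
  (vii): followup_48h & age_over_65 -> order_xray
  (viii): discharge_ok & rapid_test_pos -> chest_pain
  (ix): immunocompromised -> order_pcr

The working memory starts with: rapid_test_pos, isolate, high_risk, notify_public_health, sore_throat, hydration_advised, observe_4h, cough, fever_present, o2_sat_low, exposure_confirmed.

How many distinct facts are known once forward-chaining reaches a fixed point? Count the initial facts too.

Round 1: (i) [fever_present & sore_throat & high_risk -> followup_48h]; (ii) [exposure_confirmed & notify_public_health & hydration_advised -> age_over_65]; (iv) [o2_sat_low & rapid_test_pos & observe_4h -> rash]. New: followup_48h, age_over_65, rash.
Round 2: (iii) [rash & cough -> immunocompromised]; (vii) [followup_48h & age_over_65 -> order_xray]. New: immunocompromised, order_xray.
Round 3: (v) [order_xray & immunocompromised & cough -> start_antiviral]; (ix) [immunocompromised -> order_pcr]. New: start_antiviral, order_pcr.
Closure: {age_over_65, cough, exposure_confirmed, fever_present, followup_48h, high_risk, hydration_advised, immunocompromised, isolate, notify_public_health, o2_sat_low, observe_4h, order_pcr, order_xray, rapid_test_pos, rash, sore_throat, start_antiviral} — 18 facts.

18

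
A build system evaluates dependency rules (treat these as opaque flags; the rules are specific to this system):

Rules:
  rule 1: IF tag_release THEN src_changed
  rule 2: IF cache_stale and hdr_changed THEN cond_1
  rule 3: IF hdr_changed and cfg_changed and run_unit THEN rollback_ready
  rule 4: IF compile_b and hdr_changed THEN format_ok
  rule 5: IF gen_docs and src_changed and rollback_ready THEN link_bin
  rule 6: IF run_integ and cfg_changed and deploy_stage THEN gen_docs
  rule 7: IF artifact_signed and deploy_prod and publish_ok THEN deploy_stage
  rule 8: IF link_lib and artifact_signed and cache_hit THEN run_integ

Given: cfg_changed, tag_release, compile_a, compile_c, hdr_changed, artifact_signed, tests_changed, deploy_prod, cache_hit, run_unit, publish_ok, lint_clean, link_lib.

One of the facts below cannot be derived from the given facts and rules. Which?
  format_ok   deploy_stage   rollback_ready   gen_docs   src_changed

format_ok

Round 1 — rule 1, rule 3, rule 7, rule 8, derive src_changed, rollback_ready, deploy_stage, run_integ.
Round 2 — rule 6, derive gen_docs.
Round 3 — rule 5, derive link_bin.
Derived: deploy_stage (round 1), rollback_ready (round 1), src_changed (round 1), gen_docs (round 2). format_ok never appears in any round.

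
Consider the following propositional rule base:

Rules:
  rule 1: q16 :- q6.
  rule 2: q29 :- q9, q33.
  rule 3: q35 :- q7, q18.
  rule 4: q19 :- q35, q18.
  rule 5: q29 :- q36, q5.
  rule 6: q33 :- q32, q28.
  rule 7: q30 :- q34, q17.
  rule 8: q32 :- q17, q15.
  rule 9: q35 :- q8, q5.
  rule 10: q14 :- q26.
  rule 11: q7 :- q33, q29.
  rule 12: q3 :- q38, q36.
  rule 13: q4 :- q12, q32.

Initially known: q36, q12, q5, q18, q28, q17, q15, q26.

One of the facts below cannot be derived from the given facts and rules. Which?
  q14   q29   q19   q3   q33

Round 1: rule 5 [q29 :- q36, q5.]; rule 8 [q32 :- q17, q15.]; rule 10 [q14 :- q26.]. New: q29, q32, q14.
Round 2: rule 6 [q33 :- q32, q28.]; rule 13 [q4 :- q12, q32.]. New: q33, q4.
Round 3: rule 11 [q7 :- q33, q29.]. New: q7.
Round 4: rule 3 [q35 :- q7, q18.]. New: q35.
Round 5: rule 4 [q19 :- q35, q18.]. New: q19.
Derived: q33 (round 2), q19 (round 5), q14 (round 1), q29 (round 1). q3 never appears in any round.

q3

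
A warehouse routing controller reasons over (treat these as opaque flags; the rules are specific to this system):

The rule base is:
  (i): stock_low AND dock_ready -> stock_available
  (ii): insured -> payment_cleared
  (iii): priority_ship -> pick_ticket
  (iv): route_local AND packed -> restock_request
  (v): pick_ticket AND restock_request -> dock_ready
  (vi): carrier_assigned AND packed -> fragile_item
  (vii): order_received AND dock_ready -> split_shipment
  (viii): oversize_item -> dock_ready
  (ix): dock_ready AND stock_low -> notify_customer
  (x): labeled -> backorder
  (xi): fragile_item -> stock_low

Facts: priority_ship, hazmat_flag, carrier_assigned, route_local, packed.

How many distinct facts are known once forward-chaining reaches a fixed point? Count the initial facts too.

12

Round 1: (iii) [priority_ship -> pick_ticket]; (iv) [route_local AND packed -> restock_request]; (vi) [carrier_assigned AND packed -> fragile_item]. New: pick_ticket, restock_request, fragile_item.
Round 2: (v) [pick_ticket AND restock_request -> dock_ready]; (xi) [fragile_item -> stock_low]. New: dock_ready, stock_low.
Round 3: (i) [stock_low AND dock_ready -> stock_available]; (ix) [dock_ready AND stock_low -> notify_customer]. New: stock_available, notify_customer.
Closure: {carrier_assigned, dock_ready, fragile_item, hazmat_flag, notify_customer, packed, pick_ticket, priority_ship, restock_request, route_local, stock_available, stock_low} — 12 facts.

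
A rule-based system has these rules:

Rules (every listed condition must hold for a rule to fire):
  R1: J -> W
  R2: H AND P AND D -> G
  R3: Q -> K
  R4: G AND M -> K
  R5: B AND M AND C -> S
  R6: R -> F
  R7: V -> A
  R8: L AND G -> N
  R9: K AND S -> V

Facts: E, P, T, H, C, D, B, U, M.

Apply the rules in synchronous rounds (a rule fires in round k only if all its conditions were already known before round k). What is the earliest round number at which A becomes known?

Round 1 fires R2, R5, giving G, S.
Round 2 fires R4, giving K.
Round 3 fires R9, giving V.
Round 4 fires R7, giving A.
A first appears in round 4.

4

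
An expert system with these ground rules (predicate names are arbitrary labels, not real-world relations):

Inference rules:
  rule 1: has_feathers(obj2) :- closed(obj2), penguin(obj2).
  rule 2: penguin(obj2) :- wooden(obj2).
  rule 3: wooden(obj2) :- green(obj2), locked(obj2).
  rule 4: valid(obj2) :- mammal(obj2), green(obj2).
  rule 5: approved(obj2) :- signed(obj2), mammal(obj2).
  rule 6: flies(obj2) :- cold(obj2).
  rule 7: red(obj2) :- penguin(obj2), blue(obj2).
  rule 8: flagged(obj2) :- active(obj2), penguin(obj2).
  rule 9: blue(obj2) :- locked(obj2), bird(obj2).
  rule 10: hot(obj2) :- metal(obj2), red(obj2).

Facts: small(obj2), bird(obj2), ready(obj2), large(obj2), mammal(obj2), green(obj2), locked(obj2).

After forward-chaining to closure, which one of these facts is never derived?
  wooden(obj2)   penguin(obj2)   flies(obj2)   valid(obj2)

Round 1 — rule 3, rule 4, rule 9, derive wooden(obj2), valid(obj2), blue(obj2).
Round 2 — rule 2, derive penguin(obj2).
Round 3 — rule 7, derive red(obj2).
Derived: penguin(obj2) (round 2), wooden(obj2) (round 1), valid(obj2) (round 1). flies(obj2) never appears in any round.

flies(obj2)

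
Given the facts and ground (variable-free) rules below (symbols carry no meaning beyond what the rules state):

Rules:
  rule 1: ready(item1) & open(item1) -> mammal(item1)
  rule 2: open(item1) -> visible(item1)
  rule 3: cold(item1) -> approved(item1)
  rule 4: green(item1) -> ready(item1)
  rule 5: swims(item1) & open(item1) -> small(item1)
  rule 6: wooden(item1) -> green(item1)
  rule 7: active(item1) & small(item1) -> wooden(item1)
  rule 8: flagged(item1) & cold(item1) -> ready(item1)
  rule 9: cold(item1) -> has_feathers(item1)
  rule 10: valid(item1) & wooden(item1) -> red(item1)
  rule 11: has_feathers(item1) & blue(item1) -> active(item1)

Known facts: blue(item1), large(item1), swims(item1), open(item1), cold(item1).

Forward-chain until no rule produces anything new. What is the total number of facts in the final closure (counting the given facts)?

14

Round 1: rule 2 [open(item1) -> visible(item1)]; rule 3 [cold(item1) -> approved(item1)]; rule 5 [swims(item1) & open(item1) -> small(item1)]; rule 9 [cold(item1) -> has_feathers(item1)]. New: visible(item1), approved(item1), small(item1), has_feathers(item1).
Round 2: rule 11 [has_feathers(item1) & blue(item1) -> active(item1)]. New: active(item1).
Round 3: rule 7 [active(item1) & small(item1) -> wooden(item1)]. New: wooden(item1).
Round 4: rule 6 [wooden(item1) -> green(item1)]. New: green(item1).
Round 5: rule 4 [green(item1) -> ready(item1)]. New: ready(item1).
Round 6: rule 1 [ready(item1) & open(item1) -> mammal(item1)]. New: mammal(item1).
Closure: {active(item1), approved(item1), blue(item1), cold(item1), green(item1), has_feathers(item1), large(item1), mammal(item1), open(item1), ready(item1), small(item1), swims(item1), visible(item1), wooden(item1)} — 14 facts.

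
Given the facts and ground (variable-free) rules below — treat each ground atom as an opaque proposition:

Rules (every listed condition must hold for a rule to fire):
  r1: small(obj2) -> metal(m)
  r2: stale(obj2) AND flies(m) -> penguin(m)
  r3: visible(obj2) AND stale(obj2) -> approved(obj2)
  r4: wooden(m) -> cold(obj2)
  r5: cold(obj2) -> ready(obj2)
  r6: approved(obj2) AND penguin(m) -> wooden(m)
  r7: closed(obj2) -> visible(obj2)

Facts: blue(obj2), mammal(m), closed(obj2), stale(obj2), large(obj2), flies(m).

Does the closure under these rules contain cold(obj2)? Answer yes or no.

yes

Round 1: r2 [stale(obj2) AND flies(m) -> penguin(m)]; r7 [closed(obj2) -> visible(obj2)]. Adds penguin(m), visible(obj2).
Round 2: r3 [visible(obj2) AND stale(obj2) -> approved(obj2)]. Adds approved(obj2).
Round 3: r6 [approved(obj2) AND penguin(m) -> wooden(m)]. Adds wooden(m).
Round 4: r4 [wooden(m) -> cold(obj2)]. Adds cold(obj2).
Round 5: r5 [cold(obj2) -> ready(obj2)]. Adds ready(obj2).
cold(obj2) appears in round 4, so it is derivable.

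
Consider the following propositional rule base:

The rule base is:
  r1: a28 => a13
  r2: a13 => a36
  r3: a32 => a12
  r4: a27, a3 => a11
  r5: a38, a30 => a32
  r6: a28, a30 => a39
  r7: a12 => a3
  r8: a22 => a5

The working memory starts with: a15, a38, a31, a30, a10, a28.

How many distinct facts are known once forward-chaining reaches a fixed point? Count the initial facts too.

Round 1 — r1, r5, r6, derive a13, a32, a39.
Round 2 — r2, r3, derive a36, a12.
Round 3 — r7, derive a3.
Closure: {a10, a12, a13, a15, a28, a3, a30, a31, a32, a36, a38, a39} — 12 facts.

12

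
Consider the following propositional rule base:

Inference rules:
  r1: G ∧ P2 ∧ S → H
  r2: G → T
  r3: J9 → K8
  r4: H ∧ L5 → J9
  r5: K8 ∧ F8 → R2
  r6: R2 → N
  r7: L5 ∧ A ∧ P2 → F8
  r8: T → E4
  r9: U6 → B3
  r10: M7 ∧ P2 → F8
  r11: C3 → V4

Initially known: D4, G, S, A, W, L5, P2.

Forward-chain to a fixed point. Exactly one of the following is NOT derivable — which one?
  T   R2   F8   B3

[1] r1 [G ∧ P2 ∧ S → H]; r2 [G → T]; r7 [L5 ∧ A ∧ P2 → F8]. ⇒ new: H, T, F8.
[2] r4 [H ∧ L5 → J9]; r8 [T → E4]. ⇒ new: J9, E4.
[3] r3 [J9 → K8]. ⇒ new: K8.
[4] r5 [K8 ∧ F8 → R2]. ⇒ new: R2.
[5] r6 [R2 → N]. ⇒ new: N.
Derived: R2 (round 4), F8 (round 1), T (round 1). B3 never appears in any round.

B3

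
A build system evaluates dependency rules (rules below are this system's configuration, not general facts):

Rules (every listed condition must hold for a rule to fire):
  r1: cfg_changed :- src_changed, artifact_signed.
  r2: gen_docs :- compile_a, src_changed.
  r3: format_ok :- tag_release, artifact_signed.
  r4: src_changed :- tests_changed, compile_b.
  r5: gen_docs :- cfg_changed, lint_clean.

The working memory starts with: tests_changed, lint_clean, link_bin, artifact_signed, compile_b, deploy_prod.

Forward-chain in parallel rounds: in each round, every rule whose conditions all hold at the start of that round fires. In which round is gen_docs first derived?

Round 1 fires r4, giving src_changed.
Round 2 fires r1, giving cfg_changed.
Round 3 fires r5, giving gen_docs.
gen_docs first appears in round 3.

3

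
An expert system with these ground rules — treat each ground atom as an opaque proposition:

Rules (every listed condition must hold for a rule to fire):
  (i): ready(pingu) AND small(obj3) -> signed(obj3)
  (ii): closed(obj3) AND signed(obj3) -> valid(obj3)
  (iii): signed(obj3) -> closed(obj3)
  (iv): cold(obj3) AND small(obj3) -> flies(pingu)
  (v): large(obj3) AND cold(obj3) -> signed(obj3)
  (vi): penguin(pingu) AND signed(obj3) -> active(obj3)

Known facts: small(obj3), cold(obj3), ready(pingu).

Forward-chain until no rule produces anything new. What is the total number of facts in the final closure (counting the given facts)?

7

Round 1 — (i), (iv), derive signed(obj3), flies(pingu).
Round 2 — (iii), derive closed(obj3).
Round 3 — (ii), derive valid(obj3).
Closure: {closed(obj3), cold(obj3), flies(pingu), ready(pingu), signed(obj3), small(obj3), valid(obj3)} — 7 facts.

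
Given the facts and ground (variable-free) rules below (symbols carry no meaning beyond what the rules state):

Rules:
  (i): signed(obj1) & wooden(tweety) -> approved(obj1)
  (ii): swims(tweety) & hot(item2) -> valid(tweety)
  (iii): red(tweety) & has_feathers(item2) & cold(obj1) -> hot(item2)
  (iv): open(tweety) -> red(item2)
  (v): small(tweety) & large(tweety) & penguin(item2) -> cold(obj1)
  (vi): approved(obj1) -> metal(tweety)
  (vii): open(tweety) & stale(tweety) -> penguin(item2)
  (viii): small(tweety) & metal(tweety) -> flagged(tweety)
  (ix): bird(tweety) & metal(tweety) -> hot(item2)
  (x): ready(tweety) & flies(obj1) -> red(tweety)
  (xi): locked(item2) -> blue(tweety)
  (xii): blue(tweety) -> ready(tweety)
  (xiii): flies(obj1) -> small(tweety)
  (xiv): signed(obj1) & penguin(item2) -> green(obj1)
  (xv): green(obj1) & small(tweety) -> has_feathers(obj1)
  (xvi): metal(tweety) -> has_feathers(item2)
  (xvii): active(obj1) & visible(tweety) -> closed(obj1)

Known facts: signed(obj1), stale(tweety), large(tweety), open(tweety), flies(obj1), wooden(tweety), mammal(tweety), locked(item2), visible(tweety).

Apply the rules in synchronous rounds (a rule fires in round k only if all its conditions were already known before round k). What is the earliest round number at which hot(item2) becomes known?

[1] (i) [signed(obj1) & wooden(tweety) -> approved(obj1)]; (iv) [open(tweety) -> red(item2)]; (vii) [open(tweety) & stale(tweety) -> penguin(item2)]; (xi) [locked(item2) -> blue(tweety)]; (xiii) [flies(obj1) -> small(tweety)]. ⇒ new: approved(obj1), red(item2), penguin(item2), blue(tweety), small(tweety).
[2] (v) [small(tweety) & large(tweety) & penguin(item2) -> cold(obj1)]; (vi) [approved(obj1) -> metal(tweety)]; (xii) [blue(tweety) -> ready(tweety)]; (xiv) [signed(obj1) & penguin(item2) -> green(obj1)]. ⇒ new: cold(obj1), metal(tweety), ready(tweety), green(obj1).
[3] (viii) [small(tweety) & metal(tweety) -> flagged(tweety)]; (x) [ready(tweety) & flies(obj1) -> red(tweety)]; (xv) [green(obj1) & small(tweety) -> has_feathers(obj1)]; (xvi) [metal(tweety) -> has_feathers(item2)]. ⇒ new: flagged(tweety), red(tweety), has_feathers(obj1), has_feathers(item2).
[4] (iii) [red(tweety) & has_feathers(item2) & cold(obj1) -> hot(item2)]. ⇒ new: hot(item2).
hot(item2) first appears in round 4.

4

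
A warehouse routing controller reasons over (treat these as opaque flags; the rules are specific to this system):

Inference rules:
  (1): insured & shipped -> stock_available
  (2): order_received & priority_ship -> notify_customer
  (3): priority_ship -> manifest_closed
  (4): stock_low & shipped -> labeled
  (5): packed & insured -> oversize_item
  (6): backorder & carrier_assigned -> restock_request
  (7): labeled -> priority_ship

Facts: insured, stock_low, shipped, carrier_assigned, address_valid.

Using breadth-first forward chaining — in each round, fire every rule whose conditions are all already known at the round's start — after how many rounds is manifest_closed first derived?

3

Round 1: (1) [insured & shipped -> stock_available]; (4) [stock_low & shipped -> labeled]. Adds stock_available, labeled.
Round 2: (7) [labeled -> priority_ship]. Adds priority_ship.
Round 3: (3) [priority_ship -> manifest_closed]. Adds manifest_closed.
manifest_closed first appears in round 3.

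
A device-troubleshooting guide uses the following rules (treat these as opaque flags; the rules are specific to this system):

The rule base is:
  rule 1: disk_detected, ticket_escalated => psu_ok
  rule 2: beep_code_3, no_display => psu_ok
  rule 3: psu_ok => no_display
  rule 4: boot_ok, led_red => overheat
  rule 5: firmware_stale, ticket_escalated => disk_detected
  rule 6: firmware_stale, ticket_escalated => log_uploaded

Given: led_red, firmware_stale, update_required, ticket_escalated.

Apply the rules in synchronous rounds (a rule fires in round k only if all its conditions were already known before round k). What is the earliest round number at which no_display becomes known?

Round 1: rule 5 [firmware_stale, ticket_escalated => disk_detected]; rule 6 [firmware_stale, ticket_escalated => log_uploaded]. New: disk_detected, log_uploaded.
Round 2: rule 1 [disk_detected, ticket_escalated => psu_ok]. New: psu_ok.
Round 3: rule 3 [psu_ok => no_display]. New: no_display.
no_display first appears in round 3.

3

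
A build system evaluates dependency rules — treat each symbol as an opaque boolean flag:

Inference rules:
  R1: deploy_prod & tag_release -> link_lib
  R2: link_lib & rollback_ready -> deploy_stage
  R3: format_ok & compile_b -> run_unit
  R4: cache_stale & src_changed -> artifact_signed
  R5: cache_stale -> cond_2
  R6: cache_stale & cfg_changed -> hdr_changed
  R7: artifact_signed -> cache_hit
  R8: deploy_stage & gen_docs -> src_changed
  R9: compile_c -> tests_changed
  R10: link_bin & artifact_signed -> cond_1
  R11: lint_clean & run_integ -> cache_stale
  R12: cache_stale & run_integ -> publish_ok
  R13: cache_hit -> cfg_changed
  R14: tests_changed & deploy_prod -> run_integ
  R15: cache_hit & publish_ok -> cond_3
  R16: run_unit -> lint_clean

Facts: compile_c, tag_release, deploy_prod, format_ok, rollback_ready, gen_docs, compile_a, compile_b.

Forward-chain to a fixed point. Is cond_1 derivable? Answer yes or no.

no

Round 1 fires R1, R3, R9, giving link_lib, run_unit, tests_changed.
Round 2 fires R2, R14, R16, giving deploy_stage, run_integ, lint_clean.
Round 3 fires R8, R11, giving src_changed, cache_stale.
Round 4 fires R4, R5, R12, giving artifact_signed, cond_2, publish_ok.
Round 5 fires R7, giving cache_hit.
Round 6 fires R13, R15, giving cfg_changed, cond_3.
Round 7 fires R6, giving hdr_changed.
Fixed point reached. cond_1 is concluded only by R10; R10 needs link_bin (never derived).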